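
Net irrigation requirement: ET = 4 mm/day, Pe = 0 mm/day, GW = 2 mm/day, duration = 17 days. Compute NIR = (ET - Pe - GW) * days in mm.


Daily deficit = ET - Pe - GW = 4 - 0 - 2 = 2 mm/day
NIR = 2 * 17 = 34 mm

34.0000 mm


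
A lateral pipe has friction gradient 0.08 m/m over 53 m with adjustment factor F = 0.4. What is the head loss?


hf = J * L * F = 0.08 * 53 * 0.4 = 1.6960 m

1.6960 m


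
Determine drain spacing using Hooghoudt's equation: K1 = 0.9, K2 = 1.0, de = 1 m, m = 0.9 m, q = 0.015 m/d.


S^2 = 8*K2*de*m/q + 4*K1*m^2/q
S^2 = 8*1.0*1*0.9/0.015 + 4*0.9*0.9^2/0.015
S = sqrt(674.4000)

25.9692 m


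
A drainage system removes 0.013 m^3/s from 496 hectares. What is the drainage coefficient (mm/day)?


DC = Q * 86400 / (A * 10000) * 1000
DC = 0.013 * 86400 / (496 * 10000) * 1000
DC = 1123200.0000 / 4960000

0.2265 mm/day


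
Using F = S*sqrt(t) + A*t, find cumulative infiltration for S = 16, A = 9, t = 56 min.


F = S*sqrt(t) + A*t
F = 16*sqrt(56) + 9*56
F = 16*7.483315 + 504

623.7330 mm


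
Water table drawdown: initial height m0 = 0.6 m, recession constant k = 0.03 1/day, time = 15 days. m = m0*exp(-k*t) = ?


m = m0 * exp(-k*t)
m = 0.6 * exp(-0.03 * 15)
m = 0.6 * exp(-0.4500)

0.3826 m


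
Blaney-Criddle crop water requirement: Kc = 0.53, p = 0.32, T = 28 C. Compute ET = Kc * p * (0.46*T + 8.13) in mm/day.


ET = Kc * p * (0.46*T + 8.13)
ET = 0.53 * 0.32 * (0.46*28 + 8.13)
ET = 0.53 * 0.32 * 21.0100

3.5633 mm/day


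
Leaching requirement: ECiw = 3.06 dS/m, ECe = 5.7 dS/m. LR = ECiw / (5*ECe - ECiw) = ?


LR = ECiw / (5*ECe - ECiw)
LR = 3.06 / (5*5.7 - 3.06)
LR = 3.06 / 25.4400

0.1203


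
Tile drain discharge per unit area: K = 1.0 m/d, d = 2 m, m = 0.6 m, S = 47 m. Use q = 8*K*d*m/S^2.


q = 8*K*d*m/S^2
q = 8*1.0*2*0.6/47^2
q = 9.6000 / 2209

0.0043 m/d


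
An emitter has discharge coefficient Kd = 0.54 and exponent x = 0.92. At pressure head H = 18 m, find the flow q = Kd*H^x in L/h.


q = Kd * H^x = 0.54 * 18^0.92 = 0.54 * 14.284028

7.7134 L/h


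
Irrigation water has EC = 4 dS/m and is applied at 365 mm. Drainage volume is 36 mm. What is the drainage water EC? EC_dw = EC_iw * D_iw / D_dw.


EC_dw = EC_iw * D_iw / D_dw
EC_dw = 4 * 365 / 36
EC_dw = 1460 / 36

40.5556 dS/m


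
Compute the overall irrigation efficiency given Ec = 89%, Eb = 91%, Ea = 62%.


Ec = 0.89, Eb = 0.91, Ea = 0.62
E = 0.89 * 0.91 * 0.62 * 100 = 50.2138%

50.2138 %


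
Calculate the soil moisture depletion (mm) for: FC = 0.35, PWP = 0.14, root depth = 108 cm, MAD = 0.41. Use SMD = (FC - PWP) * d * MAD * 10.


SMD = (FC - PWP) * d * MAD * 10
SMD = (0.35 - 0.14) * 108 * 0.41 * 10
SMD = 0.2100 * 108 * 0.41 * 10

92.9880 mm


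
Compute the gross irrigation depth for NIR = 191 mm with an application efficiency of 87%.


Ea = 87% = 0.87
GID = NIR / Ea = 191 / 0.87 = 219.5402 mm

219.5402 mm


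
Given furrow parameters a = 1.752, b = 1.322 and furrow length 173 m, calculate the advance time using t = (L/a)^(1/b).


t = (L/a)^(1/b)
t = (173/1.752)^(1/1.322)
t = 98.744292^(1/1.322)

32.2632 min


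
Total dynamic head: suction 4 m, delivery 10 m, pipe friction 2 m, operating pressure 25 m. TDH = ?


TDH = Hs + Hd + hf + Hp = 4 + 10 + 2 + 25 = 41

41 m


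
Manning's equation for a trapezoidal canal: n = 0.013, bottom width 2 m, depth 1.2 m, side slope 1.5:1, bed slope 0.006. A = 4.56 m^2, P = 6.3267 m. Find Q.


R = A/P = 4.56/6.3267 = 0.720755
Q = (1/0.013) * 4.56 * 0.720755^(2/3) * 0.006^0.5

21.8418 m^3/s


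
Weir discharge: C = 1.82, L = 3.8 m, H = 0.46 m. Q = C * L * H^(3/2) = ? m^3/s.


Q = C * L * H^(3/2) = 1.82 * 3.8 * 0.46^1.5 = 1.82 * 3.8 * 0.311987

2.1577 m^3/s


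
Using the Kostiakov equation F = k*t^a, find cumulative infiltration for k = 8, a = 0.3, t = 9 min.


F = k * t^a = 8 * 9^0.3
F = 8 * 1.933182

15.4655 mm


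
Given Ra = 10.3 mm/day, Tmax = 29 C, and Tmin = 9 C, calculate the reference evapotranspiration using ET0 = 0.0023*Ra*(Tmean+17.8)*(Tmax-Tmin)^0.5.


Tmean = (Tmax + Tmin)/2 = (29 + 9)/2 = 19.0
ET0 = 0.0023 * 10.3 * (19.0 + 17.8) * sqrt(29 - 9)
ET0 = 0.0023 * 10.3 * 36.8 * 4.472136

3.8988 mm/day


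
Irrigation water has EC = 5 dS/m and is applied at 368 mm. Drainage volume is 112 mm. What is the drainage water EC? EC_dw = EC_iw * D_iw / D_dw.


EC_dw = EC_iw * D_iw / D_dw
EC_dw = 5 * 368 / 112
EC_dw = 1840 / 112

16.4286 dS/m


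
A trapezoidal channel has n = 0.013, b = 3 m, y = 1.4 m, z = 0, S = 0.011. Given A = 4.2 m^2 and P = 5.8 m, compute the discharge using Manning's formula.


R = A/P = 4.2/5.8 = 0.724138
Q = (1/0.013) * 4.2 * 0.724138^(2/3) * 0.011^0.5

27.3243 m^3/s


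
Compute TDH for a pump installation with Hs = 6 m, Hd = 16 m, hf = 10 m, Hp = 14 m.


TDH = Hs + Hd + hf + Hp = 6 + 16 + 10 + 14 = 46

46 m


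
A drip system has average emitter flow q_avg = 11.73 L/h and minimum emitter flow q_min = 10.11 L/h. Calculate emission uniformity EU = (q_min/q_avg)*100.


EU = (q_min/q_avg)*100 = (10.11/11.73)*100 = 86.1893%

86.1893 %


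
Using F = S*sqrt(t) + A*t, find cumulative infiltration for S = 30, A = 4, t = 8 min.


F = S*sqrt(t) + A*t
F = 30*sqrt(8) + 4*8
F = 30*2.828427 + 32

116.8528 mm


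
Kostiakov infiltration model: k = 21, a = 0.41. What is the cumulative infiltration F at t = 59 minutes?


F = k * t^a = 21 * 59^0.41
F = 21 * 5.321687

111.7554 mm


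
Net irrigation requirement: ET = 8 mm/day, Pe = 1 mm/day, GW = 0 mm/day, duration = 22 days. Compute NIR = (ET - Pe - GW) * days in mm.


Daily deficit = ET - Pe - GW = 8 - 1 - 0 = 7 mm/day
NIR = 7 * 22 = 154 mm

154.0000 mm


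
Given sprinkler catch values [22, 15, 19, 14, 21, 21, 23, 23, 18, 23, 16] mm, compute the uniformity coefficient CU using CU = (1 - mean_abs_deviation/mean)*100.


mean = 19.545455 mm
MAD = 2.859504 mm
CU = (1 - 2.859504/19.545455)*100

85.3700 %


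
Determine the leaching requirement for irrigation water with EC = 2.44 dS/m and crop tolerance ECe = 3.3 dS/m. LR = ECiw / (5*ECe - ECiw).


LR = ECiw / (5*ECe - ECiw)
LR = 2.44 / (5*3.3 - 2.44)
LR = 2.44 / 14.0600

0.1735


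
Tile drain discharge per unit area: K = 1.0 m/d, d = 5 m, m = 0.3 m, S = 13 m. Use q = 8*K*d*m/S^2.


q = 8*K*d*m/S^2
q = 8*1.0*5*0.3/13^2
q = 12.0000 / 169

0.0710 m/d


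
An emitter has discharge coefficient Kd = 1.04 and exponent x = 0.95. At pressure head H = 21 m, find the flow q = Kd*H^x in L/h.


q = Kd * H^x = 1.04 * 21^0.95 = 1.04 * 18.034675

18.7561 L/h


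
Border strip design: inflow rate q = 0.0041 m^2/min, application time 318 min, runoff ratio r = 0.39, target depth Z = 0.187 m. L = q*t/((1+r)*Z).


L = q*t/((1+r)*Z)
L = 0.0041*318/((1+0.39)*0.187)
L = 1.3038/0.25993

5.0160 m


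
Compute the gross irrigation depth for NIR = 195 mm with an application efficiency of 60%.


Ea = 60% = 0.6
GID = NIR / Ea = 195 / 0.6 = 325.0000 mm

325.0000 mm


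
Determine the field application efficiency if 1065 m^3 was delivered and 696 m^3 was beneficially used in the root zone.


Ea = V_root / V_field * 100 = 696 / 1065 * 100 = 65.3521%

65.3521 %


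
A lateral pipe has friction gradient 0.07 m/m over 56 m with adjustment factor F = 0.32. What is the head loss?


hf = J * L * F = 0.07 * 56 * 0.32 = 1.2544 m

1.2544 m


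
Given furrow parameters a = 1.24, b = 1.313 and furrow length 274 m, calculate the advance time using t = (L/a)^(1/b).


t = (L/a)^(1/b)
t = (274/1.24)^(1/1.313)
t = 220.967742^(1/1.313)

61.0204 min


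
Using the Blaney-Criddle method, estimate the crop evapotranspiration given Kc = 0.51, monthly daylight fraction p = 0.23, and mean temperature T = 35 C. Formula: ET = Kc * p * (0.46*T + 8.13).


ET = Kc * p * (0.46*T + 8.13)
ET = 0.51 * 0.23 * (0.46*35 + 8.13)
ET = 0.51 * 0.23 * 24.2300

2.8422 mm/day


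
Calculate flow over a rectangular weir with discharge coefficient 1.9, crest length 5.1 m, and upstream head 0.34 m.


Q = C * L * H^(3/2) = 1.9 * 5.1 * 0.34^1.5 = 1.9 * 5.1 * 0.198252

1.9211 m^3/s


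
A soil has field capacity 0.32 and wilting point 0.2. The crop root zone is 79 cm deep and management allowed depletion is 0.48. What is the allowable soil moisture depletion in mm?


SMD = (FC - PWP) * d * MAD * 10
SMD = (0.32 - 0.2) * 79 * 0.48 * 10
SMD = 0.1200 * 79 * 0.48 * 10

45.5040 mm


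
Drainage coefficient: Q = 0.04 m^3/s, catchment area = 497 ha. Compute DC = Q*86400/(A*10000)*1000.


DC = Q * 86400 / (A * 10000) * 1000
DC = 0.04 * 86400 / (497 * 10000) * 1000
DC = 3456000.0000 / 4970000

0.6954 mm/day


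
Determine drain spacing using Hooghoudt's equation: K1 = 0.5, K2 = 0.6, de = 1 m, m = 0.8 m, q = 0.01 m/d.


S^2 = 8*K2*de*m/q + 4*K1*m^2/q
S^2 = 8*0.6*1*0.8/0.01 + 4*0.5*0.8^2/0.01
S = sqrt(512.0000)

22.6274 m


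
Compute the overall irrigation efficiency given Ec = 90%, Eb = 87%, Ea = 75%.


Ec = 0.9, Eb = 0.87, Ea = 0.75
E = 0.9 * 0.87 * 0.75 * 100 = 58.7250%

58.7250 %


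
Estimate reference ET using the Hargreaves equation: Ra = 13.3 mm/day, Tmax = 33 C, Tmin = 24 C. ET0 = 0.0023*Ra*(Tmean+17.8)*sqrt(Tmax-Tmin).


Tmean = (Tmax + Tmin)/2 = (33 + 24)/2 = 28.5
ET0 = 0.0023 * 13.3 * (28.5 + 17.8) * sqrt(33 - 24)
ET0 = 0.0023 * 13.3 * 46.3 * 3.000000

4.2490 mm/day


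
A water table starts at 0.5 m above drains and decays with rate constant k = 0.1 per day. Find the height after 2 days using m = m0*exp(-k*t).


m = m0 * exp(-k*t)
m = 0.5 * exp(-0.1 * 2)
m = 0.5 * exp(-0.2000)

0.4094 m


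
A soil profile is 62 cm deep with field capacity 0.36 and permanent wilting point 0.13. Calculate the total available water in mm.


AWC = (FC - PWP) * d * 10
AWC = (0.36 - 0.13) * 62 * 10
AWC = 0.2300 * 62 * 10

142.6000 mm


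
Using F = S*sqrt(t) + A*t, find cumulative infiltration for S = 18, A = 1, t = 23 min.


F = S*sqrt(t) + A*t
F = 18*sqrt(23) + 1*23
F = 18*4.795832 + 23

109.3250 mm


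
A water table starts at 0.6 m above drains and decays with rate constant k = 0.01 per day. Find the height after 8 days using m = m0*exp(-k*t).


m = m0 * exp(-k*t)
m = 0.6 * exp(-0.01 * 8)
m = 0.6 * exp(-0.0800)

0.5539 m


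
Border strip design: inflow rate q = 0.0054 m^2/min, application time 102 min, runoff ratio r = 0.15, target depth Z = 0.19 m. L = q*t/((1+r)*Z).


L = q*t/((1+r)*Z)
L = 0.0054*102/((1+0.15)*0.19)
L = 0.5508/0.2185

2.5208 m


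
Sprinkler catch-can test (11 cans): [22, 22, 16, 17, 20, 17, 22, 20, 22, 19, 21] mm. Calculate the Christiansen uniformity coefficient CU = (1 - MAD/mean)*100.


mean = 19.818182 mm
MAD = 1.867769 mm
CU = (1 - 1.867769/19.818182)*100

90.5755 %


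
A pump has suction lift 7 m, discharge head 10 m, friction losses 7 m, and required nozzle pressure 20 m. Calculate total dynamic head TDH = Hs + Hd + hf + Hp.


TDH = Hs + Hd + hf + Hp = 7 + 10 + 7 + 20 = 44

44 m


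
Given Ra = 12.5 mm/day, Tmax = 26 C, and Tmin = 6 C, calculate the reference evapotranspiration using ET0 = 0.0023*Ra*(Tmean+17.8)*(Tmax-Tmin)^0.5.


Tmean = (Tmax + Tmin)/2 = (26 + 6)/2 = 16.0
ET0 = 0.0023 * 12.5 * (16.0 + 17.8) * sqrt(26 - 6)
ET0 = 0.0023 * 12.5 * 33.8 * 4.472136

4.3458 mm/day


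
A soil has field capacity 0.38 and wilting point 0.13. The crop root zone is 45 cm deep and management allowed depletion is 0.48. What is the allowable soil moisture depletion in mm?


SMD = (FC - PWP) * d * MAD * 10
SMD = (0.38 - 0.13) * 45 * 0.48 * 10
SMD = 0.2500 * 45 * 0.48 * 10

54.0000 mm


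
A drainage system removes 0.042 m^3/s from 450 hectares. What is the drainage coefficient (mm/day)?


DC = Q * 86400 / (A * 10000) * 1000
DC = 0.042 * 86400 / (450 * 10000) * 1000
DC = 3628800.0000 / 4500000

0.8064 mm/day


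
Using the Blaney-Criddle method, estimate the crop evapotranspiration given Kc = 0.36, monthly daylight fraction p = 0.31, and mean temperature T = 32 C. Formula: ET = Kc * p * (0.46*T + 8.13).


ET = Kc * p * (0.46*T + 8.13)
ET = 0.36 * 0.31 * (0.46*32 + 8.13)
ET = 0.36 * 0.31 * 22.8500

2.5501 mm/day


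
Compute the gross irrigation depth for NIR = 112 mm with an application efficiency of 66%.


Ea = 66% = 0.66
GID = NIR / Ea = 112 / 0.66 = 169.6970 mm

169.6970 mm


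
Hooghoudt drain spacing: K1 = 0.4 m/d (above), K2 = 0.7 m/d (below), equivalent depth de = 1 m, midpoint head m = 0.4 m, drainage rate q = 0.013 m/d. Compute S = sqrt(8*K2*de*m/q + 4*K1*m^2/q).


S^2 = 8*K2*de*m/q + 4*K1*m^2/q
S^2 = 8*0.7*1*0.4/0.013 + 4*0.4*0.4^2/0.013
S = sqrt(192.0000)

13.8564 m


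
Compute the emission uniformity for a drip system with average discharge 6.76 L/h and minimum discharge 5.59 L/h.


EU = (q_min/q_avg)*100 = (5.59/6.76)*100 = 82.6923%

82.6923 %


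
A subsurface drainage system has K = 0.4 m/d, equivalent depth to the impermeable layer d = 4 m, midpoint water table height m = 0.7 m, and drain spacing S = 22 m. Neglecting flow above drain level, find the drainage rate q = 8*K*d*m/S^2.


q = 8*K*d*m/S^2
q = 8*0.4*4*0.7/22^2
q = 8.9600 / 484

0.0185 m/d


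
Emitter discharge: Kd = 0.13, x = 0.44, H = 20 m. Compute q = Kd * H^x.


q = Kd * H^x = 0.13 * 20^0.44 = 0.13 * 3.736399

0.4857 L/h


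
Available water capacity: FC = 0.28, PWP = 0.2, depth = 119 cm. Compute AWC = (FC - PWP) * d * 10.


AWC = (FC - PWP) * d * 10
AWC = (0.28 - 0.2) * 119 * 10
AWC = 0.0800 * 119 * 10

95.2000 mm


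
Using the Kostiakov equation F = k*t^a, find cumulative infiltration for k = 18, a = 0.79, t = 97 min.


F = k * t^a = 18 * 97^0.79
F = 18 * 37.115018

668.0703 mm


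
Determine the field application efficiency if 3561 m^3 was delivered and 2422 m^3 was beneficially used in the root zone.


Ea = V_root / V_field * 100 = 2422 / 3561 * 100 = 68.0146%

68.0146 %


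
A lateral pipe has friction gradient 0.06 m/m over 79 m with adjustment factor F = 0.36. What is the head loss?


hf = J * L * F = 0.06 * 79 * 0.36 = 1.7064 m

1.7064 m


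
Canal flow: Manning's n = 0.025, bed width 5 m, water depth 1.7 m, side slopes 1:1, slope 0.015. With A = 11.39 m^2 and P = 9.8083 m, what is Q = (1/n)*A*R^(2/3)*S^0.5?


R = A/P = 11.39/9.8083 = 1.161261
Q = (1/0.025) * 11.39 * 1.161261^(2/3) * 0.015^0.5

61.6476 m^3/s


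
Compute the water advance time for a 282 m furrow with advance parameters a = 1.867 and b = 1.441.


t = (L/a)^(1/b)
t = (282/1.867)^(1/1.441)
t = 151.044456^(1/1.441)

32.5250 min


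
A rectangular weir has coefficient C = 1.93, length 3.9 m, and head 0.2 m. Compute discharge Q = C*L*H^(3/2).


Q = C * L * H^(3/2) = 1.93 * 3.9 * 0.2^1.5 = 1.93 * 3.9 * 0.089443

0.6732 m^3/s


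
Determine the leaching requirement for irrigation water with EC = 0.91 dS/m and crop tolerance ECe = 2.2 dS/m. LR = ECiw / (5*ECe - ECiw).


LR = ECiw / (5*ECe - ECiw)
LR = 0.91 / (5*2.2 - 0.91)
LR = 0.91 / 10.0900

0.0902


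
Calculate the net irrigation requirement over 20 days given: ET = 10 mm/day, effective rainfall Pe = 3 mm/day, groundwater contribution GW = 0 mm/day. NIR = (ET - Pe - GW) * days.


Daily deficit = ET - Pe - GW = 10 - 3 - 0 = 7 mm/day
NIR = 7 * 20 = 140 mm

140.0000 mm


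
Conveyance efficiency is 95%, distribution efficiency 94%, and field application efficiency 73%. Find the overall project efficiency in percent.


Ec = 0.95, Eb = 0.94, Ea = 0.73
E = 0.95 * 0.94 * 0.73 * 100 = 65.1890%

65.1890 %


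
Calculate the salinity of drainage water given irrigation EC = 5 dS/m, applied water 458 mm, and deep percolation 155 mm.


EC_dw = EC_iw * D_iw / D_dw
EC_dw = 5 * 458 / 155
EC_dw = 2290 / 155

14.7742 dS/m


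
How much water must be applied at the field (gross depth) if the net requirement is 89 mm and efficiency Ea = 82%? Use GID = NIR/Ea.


Ea = 82% = 0.82
GID = NIR / Ea = 89 / 0.82 = 108.5366 mm

108.5366 mm


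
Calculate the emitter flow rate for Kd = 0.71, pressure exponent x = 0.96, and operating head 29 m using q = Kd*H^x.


q = Kd * H^x = 0.71 * 29^0.96 = 0.71 * 25.345571

17.9954 L/h


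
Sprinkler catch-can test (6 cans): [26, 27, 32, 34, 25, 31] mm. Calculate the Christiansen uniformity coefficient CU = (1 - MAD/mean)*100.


mean = 29.166667 mm
MAD = 3.166667 mm
CU = (1 - 3.166667/29.166667)*100

89.1429 %


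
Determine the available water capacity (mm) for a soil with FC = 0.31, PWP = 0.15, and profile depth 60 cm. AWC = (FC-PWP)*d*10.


AWC = (FC - PWP) * d * 10
AWC = (0.31 - 0.15) * 60 * 10
AWC = 0.1600 * 60 * 10

96.0000 mm


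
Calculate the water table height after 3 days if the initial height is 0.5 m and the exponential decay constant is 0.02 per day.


m = m0 * exp(-k*t)
m = 0.5 * exp(-0.02 * 3)
m = 0.5 * exp(-0.0600)

0.4709 m


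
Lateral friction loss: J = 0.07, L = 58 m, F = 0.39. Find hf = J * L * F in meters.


hf = J * L * F = 0.07 * 58 * 0.39 = 1.5834 m

1.5834 m


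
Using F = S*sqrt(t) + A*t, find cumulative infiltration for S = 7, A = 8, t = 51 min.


F = S*sqrt(t) + A*t
F = 7*sqrt(51) + 8*51
F = 7*7.141428 + 408

457.9900 mm


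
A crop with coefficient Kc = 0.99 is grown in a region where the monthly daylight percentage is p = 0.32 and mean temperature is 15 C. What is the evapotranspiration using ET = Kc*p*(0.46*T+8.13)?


ET = Kc * p * (0.46*T + 8.13)
ET = 0.99 * 0.32 * (0.46*15 + 8.13)
ET = 0.99 * 0.32 * 15.0300

4.7615 mm/day


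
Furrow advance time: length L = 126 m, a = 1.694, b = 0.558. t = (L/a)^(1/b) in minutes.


t = (L/a)^(1/b)
t = (126/1.694)^(1/0.558)
t = 74.380165^(1/0.558)

2258.7379 min


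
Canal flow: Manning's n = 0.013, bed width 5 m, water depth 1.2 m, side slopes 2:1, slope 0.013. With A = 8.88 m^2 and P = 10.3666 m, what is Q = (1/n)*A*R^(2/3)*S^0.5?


R = A/P = 8.88/10.3666 = 0.856597
Q = (1/0.013) * 8.88 * 0.856597^(2/3) * 0.013^0.5

70.2467 m^3/s


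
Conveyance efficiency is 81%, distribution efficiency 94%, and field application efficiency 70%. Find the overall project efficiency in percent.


Ec = 0.81, Eb = 0.94, Ea = 0.7
E = 0.81 * 0.94 * 0.7 * 100 = 53.2980%

53.2980 %


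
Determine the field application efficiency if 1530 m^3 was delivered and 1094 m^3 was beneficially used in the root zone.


Ea = V_root / V_field * 100 = 1094 / 1530 * 100 = 71.5033%

71.5033 %


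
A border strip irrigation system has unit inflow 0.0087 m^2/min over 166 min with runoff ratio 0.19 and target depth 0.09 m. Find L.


L = q*t/((1+r)*Z)
L = 0.0087*166/((1+0.19)*0.09)
L = 1.4442/0.1071

13.4846 m


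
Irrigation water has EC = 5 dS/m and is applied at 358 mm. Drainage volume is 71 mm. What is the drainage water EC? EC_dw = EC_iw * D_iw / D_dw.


EC_dw = EC_iw * D_iw / D_dw
EC_dw = 5 * 358 / 71
EC_dw = 1790 / 71

25.2113 dS/m


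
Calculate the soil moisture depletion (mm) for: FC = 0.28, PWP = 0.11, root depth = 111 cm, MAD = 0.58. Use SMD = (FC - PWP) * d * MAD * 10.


SMD = (FC - PWP) * d * MAD * 10
SMD = (0.28 - 0.11) * 111 * 0.58 * 10
SMD = 0.1700 * 111 * 0.58 * 10

109.4460 mm


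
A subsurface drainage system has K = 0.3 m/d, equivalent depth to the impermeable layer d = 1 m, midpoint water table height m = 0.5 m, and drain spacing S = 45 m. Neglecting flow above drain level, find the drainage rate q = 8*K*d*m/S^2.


q = 8*K*d*m/S^2
q = 8*0.3*1*0.5/45^2
q = 1.2000 / 2025

5.9259e-04 m/d


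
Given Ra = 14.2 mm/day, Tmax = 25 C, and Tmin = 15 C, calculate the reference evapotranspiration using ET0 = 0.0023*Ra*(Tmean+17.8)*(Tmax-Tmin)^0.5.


Tmean = (Tmax + Tmin)/2 = (25 + 15)/2 = 20.0
ET0 = 0.0023 * 14.2 * (20.0 + 17.8) * sqrt(25 - 15)
ET0 = 0.0023 * 14.2 * 37.8 * 3.162278

3.9040 mm/day


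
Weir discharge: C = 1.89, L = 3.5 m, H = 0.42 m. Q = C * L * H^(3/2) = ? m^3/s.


Q = C * L * H^(3/2) = 1.89 * 3.5 * 0.42^1.5 = 1.89 * 3.5 * 0.272191

1.8005 m^3/s


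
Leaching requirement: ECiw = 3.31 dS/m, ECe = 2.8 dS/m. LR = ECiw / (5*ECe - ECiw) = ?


LR = ECiw / (5*ECe - ECiw)
LR = 3.31 / (5*2.8 - 3.31)
LR = 3.31 / 10.6900

0.3096


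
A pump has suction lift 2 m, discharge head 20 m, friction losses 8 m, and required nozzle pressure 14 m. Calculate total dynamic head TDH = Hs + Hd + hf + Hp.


TDH = Hs + Hd + hf + Hp = 2 + 20 + 8 + 14 = 44

44 m


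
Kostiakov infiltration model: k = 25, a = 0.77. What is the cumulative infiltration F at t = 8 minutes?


F = k * t^a = 25 * 8^0.77
F = 25 * 4.958831

123.9708 mm


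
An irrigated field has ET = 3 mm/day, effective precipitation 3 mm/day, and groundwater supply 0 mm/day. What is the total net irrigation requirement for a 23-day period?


Daily deficit = ET - Pe - GW = 3 - 3 - 0 = 0 mm/day
NIR = 0 * 23 = 0 mm

0 mm


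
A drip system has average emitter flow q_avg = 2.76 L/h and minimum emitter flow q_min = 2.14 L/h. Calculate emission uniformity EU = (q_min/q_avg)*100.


EU = (q_min/q_avg)*100 = (2.14/2.76)*100 = 77.5362%

77.5362 %


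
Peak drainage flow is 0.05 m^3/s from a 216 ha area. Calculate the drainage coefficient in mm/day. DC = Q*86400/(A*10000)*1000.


DC = Q * 86400 / (A * 10000) * 1000
DC = 0.05 * 86400 / (216 * 10000) * 1000
DC = 4320000.0000 / 2160000

2.0000 mm/day


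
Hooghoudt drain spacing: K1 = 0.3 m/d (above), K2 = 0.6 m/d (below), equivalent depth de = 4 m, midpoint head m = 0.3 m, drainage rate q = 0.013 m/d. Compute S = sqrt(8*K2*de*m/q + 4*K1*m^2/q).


S^2 = 8*K2*de*m/q + 4*K1*m^2/q
S^2 = 8*0.6*4*0.3/0.013 + 4*0.3*0.3^2/0.013
S = sqrt(451.3846)

21.2458 m


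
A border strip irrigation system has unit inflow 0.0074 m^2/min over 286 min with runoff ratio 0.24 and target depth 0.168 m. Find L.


L = q*t/((1+r)*Z)
L = 0.0074*286/((1+0.24)*0.168)
L = 2.1164/0.20832

10.1594 m


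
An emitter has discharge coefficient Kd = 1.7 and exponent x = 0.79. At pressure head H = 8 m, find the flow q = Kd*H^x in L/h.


q = Kd * H^x = 1.7 * 8^0.79 = 1.7 * 5.169411

8.7880 L/h


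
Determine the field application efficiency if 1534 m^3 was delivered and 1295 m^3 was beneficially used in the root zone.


Ea = V_root / V_field * 100 = 1295 / 1534 * 100 = 84.4198%

84.4198 %


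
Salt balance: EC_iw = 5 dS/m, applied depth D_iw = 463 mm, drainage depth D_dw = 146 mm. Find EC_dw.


EC_dw = EC_iw * D_iw / D_dw
EC_dw = 5 * 463 / 146
EC_dw = 2315 / 146

15.8562 dS/m


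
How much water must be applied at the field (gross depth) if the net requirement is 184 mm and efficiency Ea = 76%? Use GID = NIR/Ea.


Ea = 76% = 0.76
GID = NIR / Ea = 184 / 0.76 = 242.1053 mm

242.1053 mm


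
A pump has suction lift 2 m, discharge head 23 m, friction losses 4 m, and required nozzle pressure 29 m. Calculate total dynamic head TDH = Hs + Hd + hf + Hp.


TDH = Hs + Hd + hf + Hp = 2 + 23 + 4 + 29 = 58

58 m


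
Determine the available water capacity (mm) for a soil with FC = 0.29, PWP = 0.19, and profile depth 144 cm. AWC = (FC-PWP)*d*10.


AWC = (FC - PWP) * d * 10
AWC = (0.29 - 0.19) * 144 * 10
AWC = 0.1000 * 144 * 10

144.0000 mm


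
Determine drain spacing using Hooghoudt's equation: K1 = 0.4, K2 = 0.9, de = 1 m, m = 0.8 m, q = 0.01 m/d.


S^2 = 8*K2*de*m/q + 4*K1*m^2/q
S^2 = 8*0.9*1*0.8/0.01 + 4*0.4*0.8^2/0.01
S = sqrt(678.4000)

26.0461 m


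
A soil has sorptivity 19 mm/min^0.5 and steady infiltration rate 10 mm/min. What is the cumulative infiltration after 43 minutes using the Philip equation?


F = S*sqrt(t) + A*t
F = 19*sqrt(43) + 10*43
F = 19*6.557439 + 430

554.5913 mm


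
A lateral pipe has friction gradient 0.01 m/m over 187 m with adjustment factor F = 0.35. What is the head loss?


hf = J * L * F = 0.01 * 187 * 0.35 = 0.6545 m

0.6545 m


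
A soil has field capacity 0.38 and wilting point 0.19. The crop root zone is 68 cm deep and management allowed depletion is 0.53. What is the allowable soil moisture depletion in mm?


SMD = (FC - PWP) * d * MAD * 10
SMD = (0.38 - 0.19) * 68 * 0.53 * 10
SMD = 0.1900 * 68 * 0.53 * 10

68.4760 mm


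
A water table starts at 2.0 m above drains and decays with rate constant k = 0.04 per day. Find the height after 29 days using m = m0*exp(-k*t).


m = m0 * exp(-k*t)
m = 2.0 * exp(-0.04 * 29)
m = 2.0 * exp(-1.1600)

0.6270 m


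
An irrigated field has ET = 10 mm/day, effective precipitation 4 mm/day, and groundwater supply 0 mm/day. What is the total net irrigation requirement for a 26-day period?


Daily deficit = ET - Pe - GW = 10 - 4 - 0 = 6 mm/day
NIR = 6 * 26 = 156 mm

156.0000 mm


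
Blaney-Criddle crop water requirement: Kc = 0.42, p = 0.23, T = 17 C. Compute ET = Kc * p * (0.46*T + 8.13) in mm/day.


ET = Kc * p * (0.46*T + 8.13)
ET = 0.42 * 0.23 * (0.46*17 + 8.13)
ET = 0.42 * 0.23 * 15.9500

1.5408 mm/day


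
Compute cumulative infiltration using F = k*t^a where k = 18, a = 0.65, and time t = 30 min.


F = k * t^a = 18 * 30^0.65
F = 18 * 9.122814

164.2107 mm


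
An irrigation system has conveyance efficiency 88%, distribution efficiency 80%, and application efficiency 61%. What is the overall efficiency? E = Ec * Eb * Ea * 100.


Ec = 0.88, Eb = 0.8, Ea = 0.61
E = 0.88 * 0.8 * 0.61 * 100 = 42.9440%

42.9440 %


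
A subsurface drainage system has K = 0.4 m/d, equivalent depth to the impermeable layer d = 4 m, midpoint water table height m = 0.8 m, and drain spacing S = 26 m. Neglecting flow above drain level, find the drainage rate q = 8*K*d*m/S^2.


q = 8*K*d*m/S^2
q = 8*0.4*4*0.8/26^2
q = 10.2400 / 676

0.0151 m/d


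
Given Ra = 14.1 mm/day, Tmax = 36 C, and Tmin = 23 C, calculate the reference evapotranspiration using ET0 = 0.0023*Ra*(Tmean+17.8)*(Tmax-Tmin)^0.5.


Tmean = (Tmax + Tmin)/2 = (36 + 23)/2 = 29.5
ET0 = 0.0023 * 14.1 * (29.5 + 17.8) * sqrt(36 - 23)
ET0 = 0.0023 * 14.1 * 47.3 * 3.605551

5.5307 mm/day


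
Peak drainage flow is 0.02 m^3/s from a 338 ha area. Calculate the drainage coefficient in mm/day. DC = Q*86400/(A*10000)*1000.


DC = Q * 86400 / (A * 10000) * 1000
DC = 0.02 * 86400 / (338 * 10000) * 1000
DC = 1728000.0000 / 3380000

0.5112 mm/day


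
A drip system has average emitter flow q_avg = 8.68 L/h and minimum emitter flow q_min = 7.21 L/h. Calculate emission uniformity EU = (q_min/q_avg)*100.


EU = (q_min/q_avg)*100 = (7.21/8.68)*100 = 83.0645%

83.0645 %


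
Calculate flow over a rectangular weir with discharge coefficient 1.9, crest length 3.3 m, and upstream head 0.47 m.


Q = C * L * H^(3/2) = 1.9 * 3.3 * 0.47^1.5 = 1.9 * 3.3 * 0.322216

2.0203 m^3/s


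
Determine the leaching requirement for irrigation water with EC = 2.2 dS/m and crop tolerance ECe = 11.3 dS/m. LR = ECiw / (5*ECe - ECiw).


LR = ECiw / (5*ECe - ECiw)
LR = 2.2 / (5*11.3 - 2.2)
LR = 2.2 / 54.3000

0.0405


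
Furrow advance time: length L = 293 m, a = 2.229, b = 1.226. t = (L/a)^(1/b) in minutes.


t = (L/a)^(1/b)
t = (293/2.229)^(1/1.226)
t = 131.449080^(1/1.226)

53.4795 min


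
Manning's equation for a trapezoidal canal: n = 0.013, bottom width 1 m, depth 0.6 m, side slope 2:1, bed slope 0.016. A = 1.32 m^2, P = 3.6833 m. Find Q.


R = A/P = 1.32/3.6833 = 0.358374
Q = (1/0.013) * 1.32 * 0.358374^(2/3) * 0.016^0.5

6.4801 m^3/s


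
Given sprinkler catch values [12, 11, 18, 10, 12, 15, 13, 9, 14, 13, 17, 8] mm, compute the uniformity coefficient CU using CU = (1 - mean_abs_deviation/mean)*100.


mean = 12.666667 mm
MAD = 2.333333 mm
CU = (1 - 2.333333/12.666667)*100

81.5790 %


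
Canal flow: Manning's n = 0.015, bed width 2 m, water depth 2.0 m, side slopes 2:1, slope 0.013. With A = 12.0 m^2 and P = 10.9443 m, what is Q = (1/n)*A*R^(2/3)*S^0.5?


R = A/P = 12.0/10.9443 = 1.096461
Q = (1/0.015) * 12.0 * 1.096461^(2/3) * 0.013^0.5

96.9893 m^3/s


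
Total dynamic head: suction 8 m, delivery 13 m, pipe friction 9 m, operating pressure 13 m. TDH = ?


TDH = Hs + Hd + hf + Hp = 8 + 13 + 9 + 13 = 43

43 m


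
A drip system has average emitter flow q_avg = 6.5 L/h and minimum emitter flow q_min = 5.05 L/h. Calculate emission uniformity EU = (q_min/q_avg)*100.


EU = (q_min/q_avg)*100 = (5.05/6.5)*100 = 77.6923%

77.6923 %


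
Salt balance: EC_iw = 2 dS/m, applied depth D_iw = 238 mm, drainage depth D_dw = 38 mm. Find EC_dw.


EC_dw = EC_iw * D_iw / D_dw
EC_dw = 2 * 238 / 38
EC_dw = 476 / 38

12.5263 dS/m


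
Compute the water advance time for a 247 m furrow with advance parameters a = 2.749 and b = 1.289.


t = (L/a)^(1/b)
t = (247/2.749)^(1/1.289)
t = 89.850855^(1/1.289)

32.7743 min


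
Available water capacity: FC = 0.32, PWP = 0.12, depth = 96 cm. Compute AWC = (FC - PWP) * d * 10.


AWC = (FC - PWP) * d * 10
AWC = (0.32 - 0.12) * 96 * 10
AWC = 0.2000 * 96 * 10

192.0000 mm


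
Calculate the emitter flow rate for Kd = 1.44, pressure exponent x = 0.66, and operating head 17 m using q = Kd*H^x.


q = Kd * H^x = 1.44 * 17^0.66 = 1.44 * 6.487783

9.3424 L/h


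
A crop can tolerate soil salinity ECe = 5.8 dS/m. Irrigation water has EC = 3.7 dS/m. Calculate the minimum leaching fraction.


LR = ECiw / (5*ECe - ECiw)
LR = 3.7 / (5*5.8 - 3.7)
LR = 3.7 / 25.3000

0.1462


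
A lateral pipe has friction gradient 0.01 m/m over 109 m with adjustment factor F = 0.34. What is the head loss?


hf = J * L * F = 0.01 * 109 * 0.34 = 0.3706 m

0.3706 m


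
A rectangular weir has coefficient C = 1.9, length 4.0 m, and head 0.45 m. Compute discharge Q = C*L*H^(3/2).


Q = C * L * H^(3/2) = 1.9 * 4.0 * 0.45^1.5 = 1.9 * 4.0 * 0.301869

2.2942 m^3/s


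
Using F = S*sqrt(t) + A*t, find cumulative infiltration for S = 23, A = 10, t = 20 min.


F = S*sqrt(t) + A*t
F = 23*sqrt(20) + 10*20
F = 23*4.472136 + 200

302.8591 mm


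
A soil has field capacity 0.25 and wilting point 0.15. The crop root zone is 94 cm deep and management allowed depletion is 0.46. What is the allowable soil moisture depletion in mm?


SMD = (FC - PWP) * d * MAD * 10
SMD = (0.25 - 0.15) * 94 * 0.46 * 10
SMD = 0.1000 * 94 * 0.46 * 10

43.2400 mm


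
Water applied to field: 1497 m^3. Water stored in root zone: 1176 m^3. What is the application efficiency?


Ea = V_root / V_field * 100 = 1176 / 1497 * 100 = 78.5571%

78.5571 %


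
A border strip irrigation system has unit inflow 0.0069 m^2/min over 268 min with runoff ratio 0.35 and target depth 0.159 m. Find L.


L = q*t/((1+r)*Z)
L = 0.0069*268/((1+0.35)*0.159)
L = 1.8492/0.21465

8.6150 m


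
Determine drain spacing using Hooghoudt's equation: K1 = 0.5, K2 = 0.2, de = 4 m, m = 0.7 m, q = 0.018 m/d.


S^2 = 8*K2*de*m/q + 4*K1*m^2/q
S^2 = 8*0.2*4*0.7/0.018 + 4*0.5*0.7^2/0.018
S = sqrt(303.3333)

17.4165 m


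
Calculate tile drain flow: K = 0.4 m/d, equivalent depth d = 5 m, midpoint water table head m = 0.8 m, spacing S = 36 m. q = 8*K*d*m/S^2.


q = 8*K*d*m/S^2
q = 8*0.4*5*0.8/36^2
q = 12.8000 / 1296

0.0099 m/d


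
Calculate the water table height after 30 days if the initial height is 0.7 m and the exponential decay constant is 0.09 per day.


m = m0 * exp(-k*t)
m = 0.7 * exp(-0.09 * 30)
m = 0.7 * exp(-2.7000)

0.0470 m


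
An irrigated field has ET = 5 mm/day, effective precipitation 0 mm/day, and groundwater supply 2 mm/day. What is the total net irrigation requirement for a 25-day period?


Daily deficit = ET - Pe - GW = 5 - 0 - 2 = 3 mm/day
NIR = 3 * 25 = 75 mm

75.0000 mm


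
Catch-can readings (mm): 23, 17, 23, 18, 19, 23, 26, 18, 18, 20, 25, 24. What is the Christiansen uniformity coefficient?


mean = 21.166667 mm
MAD = 2.833333 mm
CU = (1 - 2.833333/21.166667)*100

86.6142 %


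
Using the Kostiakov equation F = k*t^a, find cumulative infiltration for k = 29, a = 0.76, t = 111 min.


F = k * t^a = 29 * 111^0.76
F = 29 * 35.846393

1039.5454 mm


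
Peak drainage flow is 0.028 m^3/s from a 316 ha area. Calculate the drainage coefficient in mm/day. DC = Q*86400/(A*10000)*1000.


DC = Q * 86400 / (A * 10000) * 1000
DC = 0.028 * 86400 / (316 * 10000) * 1000
DC = 2419200.0000 / 3160000

0.7656 mm/day


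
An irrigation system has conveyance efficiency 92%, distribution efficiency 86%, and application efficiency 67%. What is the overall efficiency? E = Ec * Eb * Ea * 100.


Ec = 0.92, Eb = 0.86, Ea = 0.67
E = 0.92 * 0.86 * 0.67 * 100 = 53.0104%

53.0104 %


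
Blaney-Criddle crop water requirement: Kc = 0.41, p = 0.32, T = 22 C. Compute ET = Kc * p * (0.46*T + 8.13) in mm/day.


ET = Kc * p * (0.46*T + 8.13)
ET = 0.41 * 0.32 * (0.46*22 + 8.13)
ET = 0.41 * 0.32 * 18.2500

2.3944 mm/day


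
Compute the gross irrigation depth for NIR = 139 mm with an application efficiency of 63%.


Ea = 63% = 0.63
GID = NIR / Ea = 139 / 0.63 = 220.6349 mm

220.6349 mm


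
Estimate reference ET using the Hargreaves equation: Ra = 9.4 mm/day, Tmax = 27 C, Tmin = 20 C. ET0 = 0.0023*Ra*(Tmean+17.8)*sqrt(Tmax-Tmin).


Tmean = (Tmax + Tmin)/2 = (27 + 20)/2 = 23.5
ET0 = 0.0023 * 9.4 * (23.5 + 17.8) * sqrt(27 - 20)
ET0 = 0.0023 * 9.4 * 41.3 * 2.645751

2.3624 mm/day


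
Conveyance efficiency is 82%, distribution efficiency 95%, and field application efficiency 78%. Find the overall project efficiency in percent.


Ec = 0.82, Eb = 0.95, Ea = 0.78
E = 0.82 * 0.95 * 0.78 * 100 = 60.7620%

60.7620 %


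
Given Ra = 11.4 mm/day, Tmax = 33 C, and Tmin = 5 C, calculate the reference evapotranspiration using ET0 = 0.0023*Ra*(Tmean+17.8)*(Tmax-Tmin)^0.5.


Tmean = (Tmax + Tmin)/2 = (33 + 5)/2 = 19.0
ET0 = 0.0023 * 11.4 * (19.0 + 17.8) * sqrt(33 - 5)
ET0 = 0.0023 * 11.4 * 36.8 * 5.291503

5.1058 mm/day


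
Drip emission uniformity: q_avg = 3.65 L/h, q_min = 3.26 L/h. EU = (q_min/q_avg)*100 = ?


EU = (q_min/q_avg)*100 = (3.26/3.65)*100 = 89.3151%

89.3151 %


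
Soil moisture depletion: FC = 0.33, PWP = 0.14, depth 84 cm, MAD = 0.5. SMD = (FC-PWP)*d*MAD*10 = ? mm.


SMD = (FC - PWP) * d * MAD * 10
SMD = (0.33 - 0.14) * 84 * 0.5 * 10
SMD = 0.1900 * 84 * 0.5 * 10

79.8000 mm


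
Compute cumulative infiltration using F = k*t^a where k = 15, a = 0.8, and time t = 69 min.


F = k * t^a = 15 * 69^0.8
F = 15 * 29.585524

443.7829 mm


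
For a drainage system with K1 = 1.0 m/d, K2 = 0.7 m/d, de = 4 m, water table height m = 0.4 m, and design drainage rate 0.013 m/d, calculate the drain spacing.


S^2 = 8*K2*de*m/q + 4*K1*m^2/q
S^2 = 8*0.7*4*0.4/0.013 + 4*1.0*0.4^2/0.013
S = sqrt(738.4615)

27.1746 m


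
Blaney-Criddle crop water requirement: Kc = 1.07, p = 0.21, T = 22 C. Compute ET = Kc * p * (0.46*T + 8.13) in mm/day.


ET = Kc * p * (0.46*T + 8.13)
ET = 1.07 * 0.21 * (0.46*22 + 8.13)
ET = 1.07 * 0.21 * 18.2500

4.1008 mm/day


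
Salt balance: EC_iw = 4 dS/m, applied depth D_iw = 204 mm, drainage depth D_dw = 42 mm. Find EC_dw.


EC_dw = EC_iw * D_iw / D_dw
EC_dw = 4 * 204 / 42
EC_dw = 816 / 42

19.4286 dS/m


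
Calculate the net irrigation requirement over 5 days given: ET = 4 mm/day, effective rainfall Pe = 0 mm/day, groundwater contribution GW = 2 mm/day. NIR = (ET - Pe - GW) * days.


Daily deficit = ET - Pe - GW = 4 - 0 - 2 = 2 mm/day
NIR = 2 * 5 = 10 mm

10.0000 mm


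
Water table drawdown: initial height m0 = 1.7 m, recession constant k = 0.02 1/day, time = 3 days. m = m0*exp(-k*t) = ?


m = m0 * exp(-k*t)
m = 1.7 * exp(-0.02 * 3)
m = 1.7 * exp(-0.0600)

1.6010 m


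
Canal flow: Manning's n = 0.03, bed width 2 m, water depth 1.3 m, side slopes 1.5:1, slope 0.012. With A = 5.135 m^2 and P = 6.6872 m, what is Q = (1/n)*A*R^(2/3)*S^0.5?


R = A/P = 5.135/6.6872 = 0.767885
Q = (1/0.03) * 5.135 * 0.767885^(2/3) * 0.012^0.5

15.7232 m^3/s


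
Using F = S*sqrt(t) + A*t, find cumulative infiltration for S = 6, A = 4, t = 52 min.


F = S*sqrt(t) + A*t
F = 6*sqrt(52) + 4*52
F = 6*7.211103 + 208

251.2666 mm


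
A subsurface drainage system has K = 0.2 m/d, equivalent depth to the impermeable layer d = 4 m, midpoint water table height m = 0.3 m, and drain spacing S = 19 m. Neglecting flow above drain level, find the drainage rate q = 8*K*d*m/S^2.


q = 8*K*d*m/S^2
q = 8*0.2*4*0.3/19^2
q = 1.9200 / 361

0.0053 m/d


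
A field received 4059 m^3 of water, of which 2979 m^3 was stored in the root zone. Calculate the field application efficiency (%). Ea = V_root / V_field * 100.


Ea = V_root / V_field * 100 = 2979 / 4059 * 100 = 73.3925%

73.3925 %


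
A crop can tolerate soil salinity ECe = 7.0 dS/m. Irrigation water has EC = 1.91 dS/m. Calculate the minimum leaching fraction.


LR = ECiw / (5*ECe - ECiw)
LR = 1.91 / (5*7.0 - 1.91)
LR = 1.91 / 33.0900

0.0577


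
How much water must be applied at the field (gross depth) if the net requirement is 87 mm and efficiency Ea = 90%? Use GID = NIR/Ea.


Ea = 90% = 0.9
GID = NIR / Ea = 87 / 0.9 = 96.6667 mm

96.6667 mm


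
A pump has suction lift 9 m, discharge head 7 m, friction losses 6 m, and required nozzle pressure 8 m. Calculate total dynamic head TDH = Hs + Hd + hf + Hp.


TDH = Hs + Hd + hf + Hp = 9 + 7 + 6 + 8 = 30

30 m


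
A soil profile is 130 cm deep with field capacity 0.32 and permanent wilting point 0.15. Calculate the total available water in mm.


AWC = (FC - PWP) * d * 10
AWC = (0.32 - 0.15) * 130 * 10
AWC = 0.1700 * 130 * 10

221.0000 mm


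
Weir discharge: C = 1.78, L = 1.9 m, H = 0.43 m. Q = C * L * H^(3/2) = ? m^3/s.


Q = C * L * H^(3/2) = 1.78 * 1.9 * 0.43^1.5 = 1.78 * 1.9 * 0.281970

0.9536 m^3/s


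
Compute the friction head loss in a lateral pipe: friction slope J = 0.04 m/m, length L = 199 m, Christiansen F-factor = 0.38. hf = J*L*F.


hf = J * L * F = 0.04 * 199 * 0.38 = 3.0248 m

3.0248 m


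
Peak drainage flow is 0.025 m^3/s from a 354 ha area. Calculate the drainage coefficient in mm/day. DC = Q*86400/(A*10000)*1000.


DC = Q * 86400 / (A * 10000) * 1000
DC = 0.025 * 86400 / (354 * 10000) * 1000
DC = 2160000.0000 / 3540000

0.6102 mm/day


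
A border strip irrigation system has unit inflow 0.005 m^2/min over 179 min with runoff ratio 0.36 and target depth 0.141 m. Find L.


L = q*t/((1+r)*Z)
L = 0.005*179/((1+0.36)*0.141)
L = 0.895/0.19176

4.6673 m


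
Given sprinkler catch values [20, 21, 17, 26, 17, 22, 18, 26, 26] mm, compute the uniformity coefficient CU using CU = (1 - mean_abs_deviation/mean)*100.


mean = 21.444444 mm
MAD = 3.160494 mm
CU = (1 - 3.160494/21.444444)*100

85.2619 %


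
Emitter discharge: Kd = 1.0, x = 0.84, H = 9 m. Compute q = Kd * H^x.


q = Kd * H^x = 1.0 * 9^0.84 = 1.0 * 6.332332

6.3323 L/h


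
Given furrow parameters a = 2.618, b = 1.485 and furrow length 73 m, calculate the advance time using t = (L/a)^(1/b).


t = (L/a)^(1/b)
t = (73/2.618)^(1/1.485)
t = 27.883881^(1/1.485)

9.4038 min


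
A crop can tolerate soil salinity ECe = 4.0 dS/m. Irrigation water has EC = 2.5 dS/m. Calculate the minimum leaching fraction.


LR = ECiw / (5*ECe - ECiw)
LR = 2.5 / (5*4.0 - 2.5)
LR = 2.5 / 17.5000

0.1429


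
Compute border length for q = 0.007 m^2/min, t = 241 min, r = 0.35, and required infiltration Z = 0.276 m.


L = q*t/((1+r)*Z)
L = 0.007*241/((1+0.35)*0.276)
L = 1.687/0.3726

4.5276 m


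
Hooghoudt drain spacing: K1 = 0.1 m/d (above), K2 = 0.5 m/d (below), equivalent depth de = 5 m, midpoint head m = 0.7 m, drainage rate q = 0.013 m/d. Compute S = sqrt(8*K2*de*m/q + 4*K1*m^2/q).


S^2 = 8*K2*de*m/q + 4*K1*m^2/q
S^2 = 8*0.5*5*0.7/0.013 + 4*0.1*0.7^2/0.013
S = sqrt(1092.0000)

33.0454 m


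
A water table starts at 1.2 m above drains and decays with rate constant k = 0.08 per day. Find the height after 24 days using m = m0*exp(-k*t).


m = m0 * exp(-k*t)
m = 1.2 * exp(-0.08 * 24)
m = 1.2 * exp(-1.9200)

0.1759 m


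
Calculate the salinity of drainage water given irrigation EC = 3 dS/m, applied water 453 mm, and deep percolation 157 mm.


EC_dw = EC_iw * D_iw / D_dw
EC_dw = 3 * 453 / 157
EC_dw = 1359 / 157

8.6561 dS/m
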